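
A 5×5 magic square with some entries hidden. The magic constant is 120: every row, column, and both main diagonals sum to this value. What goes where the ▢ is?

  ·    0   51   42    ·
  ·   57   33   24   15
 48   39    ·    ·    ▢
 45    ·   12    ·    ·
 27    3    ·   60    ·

Row 2 must total 120; the given cells sum to 129, so (2,1) = -9.
Column 1 needs 120; the known cells sum to 111, so (1,1) = 9.
Using column 2: 0 + 57 + 39 + 3 + ? → (4,2) = 120 − 99 = 21.
Row 1 needs 120; the known cells sum to 102, so (1,5) = 18.
Anti-diagonal needs 120; the known cells sum to 90, so (3,3) = 30.
Using column 3: 51 + 33 + 30 + 12 + ? → (5,3) = 120 − 126 = -6.
Row 5: 27 + 3 + (-6) + 60 + ? = 120, so (5,5) = 36.
From main diagonal, 120 − (9 + 57 + 30 + 36) gives (4,4) = -12.
Row 4: 45 + 21 + 12 + (-12) + ? = 120, so (4,5) = 54.
From column 4, 120 − (42 + 24 + (-12) + 60) gives (3,4) = 6.
Column 5 needs 120; the known cells sum to 123, so (3,5) = -3.

-3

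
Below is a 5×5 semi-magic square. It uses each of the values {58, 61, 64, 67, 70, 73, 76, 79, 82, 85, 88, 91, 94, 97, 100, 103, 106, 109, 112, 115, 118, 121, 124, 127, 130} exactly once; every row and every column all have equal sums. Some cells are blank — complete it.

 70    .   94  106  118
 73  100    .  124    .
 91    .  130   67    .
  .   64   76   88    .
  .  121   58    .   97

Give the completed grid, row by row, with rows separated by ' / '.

70 82 94 106 118 / 73 100 112 124 61 / 91 103 130 67 79 / 127 64 76 88 115 / 109 121 58 85 97

The 25 entries sum to 2350, so each line sums to 2350/5 = 470.
The remaining cell in row 1 is (1,2) = 470 − 388 = 82.
From column 2, 470 − (82 + 100 + 64 + 121) gives (3,2) = 103.
From column 3, 470 − (94 + 130 + 76 + 58) gives (2,3) = 112.
The remaining cell in column 4 is (5,4) = 470 − 385 = 85.
Row 2 needs 470; the known cells sum to 409, so (2,5) = 61.
Using row 3: 91 + 103 + 130 + 67 + ? → (3,5) = 470 − 391 = 79.
The remaining cell in row 5 is (5,1) = 470 − 361 = 109.
From column 1, 470 − (70 + 73 + 91 + 109) gives (4,1) = 127.
The remaining cell in column 5 is (4,5) = 470 − 355 = 115.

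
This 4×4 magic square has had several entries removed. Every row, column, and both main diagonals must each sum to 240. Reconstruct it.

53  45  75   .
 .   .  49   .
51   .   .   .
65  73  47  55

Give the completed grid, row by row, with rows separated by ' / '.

The remaining cell in row 1 is (1,4) = 240 − 173 = 67.
Column 1: 53 + 51 + 65 + ? = 240, so (2,1) = 71.
From column 3, 240 − (75 + 49 + 47) gives (3,3) = 69.
Using main diagonal: 53 + 69 + 55 + ? → (2,2) = 240 − 177 = 63.
Anti-diagonal must total 240; the given cells sum to 181, so (3,2) = 59.
Row 2 must total 240; the given cells sum to 183, so (2,4) = 57.
Row 3: 51 + 59 + 69 + ? = 240, so (3,4) = 61.

53 45 75 67 / 71 63 49 57 / 51 59 69 61 / 65 73 47 55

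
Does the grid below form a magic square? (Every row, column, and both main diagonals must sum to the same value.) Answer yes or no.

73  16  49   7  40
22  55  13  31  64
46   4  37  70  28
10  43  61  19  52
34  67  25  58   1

Row 1: 73 + 16 + 49 + 7 + 40 = 185.
Row 2: 22 + 55 + 13 + 31 + 64 = 185.
Row 3: 46 + 4 + 37 + 70 + 28 = 185.
Row 4: 10 + 43 + 61 + 19 + 52 = 185.
Row 5: 34 + 67 + 25 + 58 + 1 = 185.
Column 1: 73 + 22 + 46 + 10 + 34 = 185.
Column 2: 16 + 55 + 4 + 43 + 67 = 185.
Column 3: 49 + 13 + 37 + 61 + 25 = 185.
Column 4: 7 + 31 + 70 + 19 + 58 = 185.
Column 5: 40 + 64 + 28 + 52 + 1 = 185.
Main diagonal: 73 + 55 + 37 + 19 + 1 = 185.
Anti-diagonal: 40 + 31 + 37 + 43 + 34 = 185.
All lines sum to 185.

Yes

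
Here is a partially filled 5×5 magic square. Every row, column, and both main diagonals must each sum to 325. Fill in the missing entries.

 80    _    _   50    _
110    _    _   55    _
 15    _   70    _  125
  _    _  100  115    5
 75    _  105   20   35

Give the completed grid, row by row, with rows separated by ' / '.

80 120 10 50 65 / 110 25 40 55 95 / 15 30 70 85 125 / 45 60 100 115 5 / 75 90 105 20 35

The remaining cell in row 5 is (5,2) = 325 − 235 = 90.
Column 1 must total 325; the given cells sum to 280, so (4,1) = 45.
Column 4 needs 325; the known cells sum to 240, so (3,4) = 85.
Using main diagonal: 80 + 70 + 115 + 35 + ? → (2,2) = 325 − 300 = 25.
Row 3: 15 + 70 + 85 + 125 + ? = 325, so (3,2) = 30.
The remaining cell in row 4 is (4,2) = 325 − 265 = 60.
The remaining cell in column 2 is (1,2) = 325 − 205 = 120.
Anti-diagonal must total 325; the given cells sum to 260, so (1,5) = 65.
Row 1 must total 325; the given cells sum to 315, so (1,3) = 10.
Using column 3: 10 + 70 + 100 + 105 + ? → (2,3) = 325 − 285 = 40.
Column 5: 65 + 125 + 5 + 35 + ? = 325, so (2,5) = 95.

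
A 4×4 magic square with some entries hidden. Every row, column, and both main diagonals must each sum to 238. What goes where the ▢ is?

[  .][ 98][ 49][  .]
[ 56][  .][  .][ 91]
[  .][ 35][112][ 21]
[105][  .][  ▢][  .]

Row 3 needs 238; the known cells sum to 168, so (3,1) = 70.
Using column 1: 56 + 70 + 105 + ? → (1,1) = 238 − 231 = 7.
Row 1: 7 + 98 + 49 + ? = 238, so (1,4) = 84.
Column 4 needs 238; the known cells sum to 196, so (4,4) = 42.
Using main diagonal: 7 + 112 + 42 + ? → (2,2) = 238 − 161 = 77.
From anti-diagonal, 238 − (84 + 35 + 105) gives (2,3) = 14.
Column 2: 98 + 77 + 35 + ? = 238, so (4,2) = 28.
Using column 3: 49 + 14 + 112 + ? → (4,3) = 238 − 175 = 63.

63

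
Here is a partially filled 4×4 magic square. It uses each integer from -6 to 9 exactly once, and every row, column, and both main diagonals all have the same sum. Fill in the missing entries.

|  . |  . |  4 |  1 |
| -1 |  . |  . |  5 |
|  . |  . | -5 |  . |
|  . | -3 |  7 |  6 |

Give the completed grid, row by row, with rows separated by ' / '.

The entries are -6 through 9, which sum to 24, so each line sums to 24/4 = 6.
Row 4 needs 6; the known cells sum to 10, so (4,1) = -4.
Column 3 needs 6; the known cells sum to 6, so (2,3) = 0.
Using column 4: 1 + 5 + 6 + ? → (3,4) = 6 − 12 = -6.
From anti-diagonal, 6 − (1 + 0 + (-4)) gives (3,2) = 9.
Row 2: -1 + 0 + 5 + ? = 6, so (2,2) = 2.
Row 3 must total 6; the given cells sum to -2, so (3,1) = 8.
Column 1 must total 6; the given cells sum to 3, so (1,1) = 3.
Using column 2: 2 + 9 + (-3) + ? → (1,2) = 6 − 8 = -2.

3 -2 4 1 / -1 2 0 5 / 8 9 -5 -6 / -4 -3 7 6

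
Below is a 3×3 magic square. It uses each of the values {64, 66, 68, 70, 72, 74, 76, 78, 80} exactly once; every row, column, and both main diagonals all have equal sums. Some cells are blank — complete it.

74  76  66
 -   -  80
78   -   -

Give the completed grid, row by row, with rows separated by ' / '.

74 76 66 / 64 72 80 / 78 68 70

The 9 entries sum to 648, so each line sums to 648/3 = 216.
The remaining cell in column 1 is (2,1) = 216 − 152 = 64.
The remaining cell in column 3 is (3,3) = 216 − 146 = 70.
Main diagonal needs 216; the known cells sum to 144, so (2,2) = 72.
Row 3 needs 216; the known cells sum to 148, so (3,2) = 68.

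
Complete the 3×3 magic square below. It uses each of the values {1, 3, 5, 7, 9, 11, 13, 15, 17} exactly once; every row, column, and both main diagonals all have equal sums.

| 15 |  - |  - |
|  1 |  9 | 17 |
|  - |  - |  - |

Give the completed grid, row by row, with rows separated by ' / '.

15 5 7 / 1 9 17 / 11 13 3

The 9 entries sum to 81, so each line sums to 81/3 = 27.
Column 1 must total 27; the given cells sum to 16, so (3,1) = 11.
From main diagonal, 27 − (15 + 9) gives (3,3) = 3.
Anti-diagonal needs 27; the known cells sum to 20, so (1,3) = 7.
Row 1: 15 + 7 + ? = 27, so (1,2) = 5.
Using row 3: 11 + 3 + ? → (3,2) = 27 − 14 = 13.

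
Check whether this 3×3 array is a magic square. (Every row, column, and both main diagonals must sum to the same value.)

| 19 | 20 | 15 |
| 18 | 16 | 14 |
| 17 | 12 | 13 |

No — column 1 sums to 54 but row 3 sums to 42.

Row 1: 19 + 20 + 15 = 54.
Row 2: 18 + 16 + 14 = 48.
Row 3: 17 + 12 + 13 = 42.
Column 1: 19 + 18 + 17 = 54.
Column 2: 20 + 16 + 12 = 48.
Column 3: 15 + 14 + 13 = 42.
Main diagonal: 19 + 16 + 13 = 48.
Anti-diagonal: 15 + 16 + 17 = 48.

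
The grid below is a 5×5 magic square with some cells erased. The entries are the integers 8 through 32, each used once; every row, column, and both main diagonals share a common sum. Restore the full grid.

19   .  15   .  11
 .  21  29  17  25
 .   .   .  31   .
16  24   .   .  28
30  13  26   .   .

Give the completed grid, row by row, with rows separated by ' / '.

The entries are 8 through 32, which sum to 500, so each line sums to 500/5 = 100.
Row 2 must total 100; the given cells sum to 92, so (2,1) = 8.
Column 1 needs 100; the known cells sum to 73, so (3,1) = 27.
Anti-diagonal must total 100; the given cells sum to 82, so (3,3) = 18.
Column 3 must total 100; the given cells sum to 88, so (4,3) = 12.
Using row 4: 16 + 24 + 12 + 28 + ? → (4,4) = 100 − 80 = 20.
Using main diagonal: 19 + 21 + 18 + 20 + ? → (5,5) = 100 − 78 = 22.
Row 5 must total 100; the given cells sum to 91, so (5,4) = 9.
Column 4 needs 100; the known cells sum to 77, so (1,4) = 23.
Column 5: 11 + 25 + 28 + 22 + ? = 100, so (3,5) = 14.
From row 1, 100 − (19 + 15 + 23 + 11) gives (1,2) = 32.
Row 3 must total 100; the given cells sum to 90, so (3,2) = 10.

19 32 15 23 11 / 8 21 29 17 25 / 27 10 18 31 14 / 16 24 12 20 28 / 30 13 26 9 22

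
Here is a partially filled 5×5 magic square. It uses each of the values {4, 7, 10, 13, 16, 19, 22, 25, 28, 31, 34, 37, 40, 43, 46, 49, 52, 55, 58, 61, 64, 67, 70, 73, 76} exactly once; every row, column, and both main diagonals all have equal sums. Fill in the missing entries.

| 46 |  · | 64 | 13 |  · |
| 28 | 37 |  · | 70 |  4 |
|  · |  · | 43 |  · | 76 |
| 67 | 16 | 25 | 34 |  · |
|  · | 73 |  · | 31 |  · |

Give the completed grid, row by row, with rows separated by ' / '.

46 55 64 13 22 / 28 37 61 70 4 / 10 19 43 52 76 / 67 16 25 34 58 / 49 73 7 31 40

The 25 entries sum to 1000, so each line sums to 1000/5 = 200.
Row 2 must total 200; the given cells sum to 139, so (2,3) = 61.
Row 4: 67 + 16 + 25 + 34 + ? = 200, so (4,5) = 58.
Column 3 must total 200; the given cells sum to 193, so (5,3) = 7.
Column 4 needs 200; the known cells sum to 148, so (3,4) = 52.
From main diagonal, 200 − (46 + 37 + 43 + 34) gives (5,5) = 40.
From row 5, 200 − (73 + 7 + 31 + 40) gives (5,1) = 49.
From column 1, 200 − (46 + 28 + 67 + 49) gives (3,1) = 10.
From column 5, 200 − (4 + 76 + 58 + 40) gives (1,5) = 22.
From row 1, 200 − (46 + 64 + 13 + 22) gives (1,2) = 55.
Row 3 must total 200; the given cells sum to 181, so (3,2) = 19.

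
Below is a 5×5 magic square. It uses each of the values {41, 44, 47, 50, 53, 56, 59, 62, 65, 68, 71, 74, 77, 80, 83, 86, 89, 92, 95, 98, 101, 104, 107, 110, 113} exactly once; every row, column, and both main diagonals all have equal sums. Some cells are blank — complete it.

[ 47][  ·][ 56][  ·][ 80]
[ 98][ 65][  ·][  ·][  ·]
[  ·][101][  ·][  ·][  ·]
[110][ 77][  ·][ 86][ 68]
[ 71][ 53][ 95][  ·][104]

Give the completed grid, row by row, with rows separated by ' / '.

The 25 entries sum to 1925, so each line sums to 1925/5 = 385.
Row 4 needs 385; the known cells sum to 341, so (4,3) = 44.
The remaining cell in row 5 is (5,4) = 385 − 323 = 62.
Column 1 needs 385; the known cells sum to 326, so (3,1) = 59.
From column 2, 385 − (65 + 101 + 77 + 53) gives (1,2) = 89.
Using main diagonal: 47 + 65 + 86 + 104 + ? → (3,3) = 385 − 302 = 83.
From anti-diagonal, 385 − (80 + 83 + 77 + 71) gives (2,4) = 74.
From row 1, 385 − (47 + 89 + 56 + 80) gives (1,4) = 113.
Using column 3: 56 + 83 + 44 + 95 + ? → (2,3) = 385 − 278 = 107.
Column 4: 113 + 74 + 86 + 62 + ? = 385, so (3,4) = 50.
From row 2, 385 − (98 + 65 + 107 + 74) gives (2,5) = 41.
Using row 3: 59 + 101 + 83 + 50 + ? → (3,5) = 385 − 293 = 92.

47 89 56 113 80 / 98 65 107 74 41 / 59 101 83 50 92 / 110 77 44 86 68 / 71 53 95 62 104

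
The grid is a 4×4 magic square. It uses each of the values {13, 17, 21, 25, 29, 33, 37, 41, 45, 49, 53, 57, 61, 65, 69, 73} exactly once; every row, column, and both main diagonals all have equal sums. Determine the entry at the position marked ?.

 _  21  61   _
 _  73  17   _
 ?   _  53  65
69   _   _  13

25

The 16 entries sum to 688, so each line sums to 688/4 = 172.
The remaining cell in column 3 is (4,3) = 172 − 131 = 41.
Main diagonal needs 172; the known cells sum to 139, so (1,1) = 33.
Row 1 must total 172; the given cells sum to 115, so (1,4) = 57.
Row 4: 69 + 41 + 13 + ? = 172, so (4,2) = 49.
From column 2, 172 − (21 + 73 + 49) gives (3,2) = 29.
The remaining cell in column 4 is (2,4) = 172 − 135 = 37.
Using row 2: 73 + 17 + 37 + ? → (2,1) = 172 − 127 = 45.
Row 3 must total 172; the given cells sum to 147, so (3,1) = 25.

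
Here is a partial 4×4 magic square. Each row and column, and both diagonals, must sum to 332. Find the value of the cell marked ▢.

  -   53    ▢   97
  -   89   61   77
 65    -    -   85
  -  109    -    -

From row 2, 332 − (89 + 61 + 77) gives (2,1) = 105.
The remaining cell in column 2 is (3,2) = 332 − 251 = 81.
From column 4, 332 − (97 + 77 + 85) gives (4,4) = 73.
The remaining cell in anti-diagonal is (4,1) = 332 − 239 = 93.
Row 3: 65 + 81 + 85 + ? = 332, so (3,3) = 101.
Using row 4: 93 + 109 + 73 + ? → (4,3) = 332 − 275 = 57.
The remaining cell in column 1 is (1,1) = 332 − 263 = 69.
Column 3 needs 332; the known cells sum to 219, so (1,3) = 113.

113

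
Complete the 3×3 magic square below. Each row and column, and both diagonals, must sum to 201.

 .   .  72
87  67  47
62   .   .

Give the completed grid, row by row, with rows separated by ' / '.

Column 1 needs 201; the known cells sum to 149, so (1,1) = 52.
Column 3: 72 + 47 + ? = 201, so (3,3) = 82.
Row 1 needs 201; the known cells sum to 124, so (1,2) = 77.
From row 3, 201 − (62 + 82) gives (3,2) = 57.

52 77 72 / 87 67 47 / 62 57 82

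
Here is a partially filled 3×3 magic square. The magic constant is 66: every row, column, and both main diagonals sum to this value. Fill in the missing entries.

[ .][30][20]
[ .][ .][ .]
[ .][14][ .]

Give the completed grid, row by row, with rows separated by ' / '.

Row 1 must total 66; the given cells sum to 50, so (1,1) = 16.
Using column 2: 30 + 14 + ? → (2,2) = 66 − 44 = 22.
Using main diagonal: 16 + 22 + ? → (3,3) = 66 − 38 = 28.
Anti-diagonal must total 66; the given cells sum to 42, so (3,1) = 24.
Column 1 needs 66; the known cells sum to 40, so (2,1) = 26.
Using column 3: 20 + 28 + ? → (2,3) = 66 − 48 = 18.

16 30 20 / 26 22 18 / 24 14 28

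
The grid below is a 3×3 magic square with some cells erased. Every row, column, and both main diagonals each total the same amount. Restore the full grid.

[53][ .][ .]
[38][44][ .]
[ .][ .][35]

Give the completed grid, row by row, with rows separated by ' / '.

Main diagonal is already complete: 53 + 44 + 35 = 132, so that is the magic constant.
The remaining cell in row 2 is (2,3) = 132 − 82 = 50.
Column 1: 53 + 38 + ? = 132, so (3,1) = 41.
Column 3 needs 132; the known cells sum to 85, so (1,3) = 47.
Row 1 must total 132; the given cells sum to 100, so (1,2) = 32.
The remaining cell in row 3 is (3,2) = 132 − 76 = 56.

53 32 47 / 38 44 50 / 41 56 35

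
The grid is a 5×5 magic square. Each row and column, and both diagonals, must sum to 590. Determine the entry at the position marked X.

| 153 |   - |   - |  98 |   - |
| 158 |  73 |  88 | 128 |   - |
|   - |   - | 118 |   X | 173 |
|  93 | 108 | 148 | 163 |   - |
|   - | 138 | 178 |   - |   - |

Row 2: 158 + 73 + 88 + 128 + ? = 590, so (2,5) = 143.
From row 4, 590 − (93 + 108 + 148 + 163) gives (4,5) = 78.
The remaining cell in column 3 is (1,3) = 590 − 532 = 58.
Main diagonal: 153 + 73 + 118 + 163 + ? = 590, so (5,5) = 83.
From column 5, 590 − (143 + 173 + 78 + 83) gives (1,5) = 113.
Using anti-diagonal: 113 + 128 + 118 + 108 + ? → (5,1) = 590 − 467 = 123.
From row 1, 590 − (153 + 58 + 98 + 113) gives (1,2) = 168.
From row 5, 590 − (123 + 138 + 178 + 83) gives (5,4) = 68.
Column 1: 153 + 158 + 93 + 123 + ? = 590, so (3,1) = 63.
Column 2 must total 590; the given cells sum to 487, so (3,2) = 103.
Using column 4: 98 + 128 + 163 + 68 + ? → (3,4) = 590 − 457 = 133.

133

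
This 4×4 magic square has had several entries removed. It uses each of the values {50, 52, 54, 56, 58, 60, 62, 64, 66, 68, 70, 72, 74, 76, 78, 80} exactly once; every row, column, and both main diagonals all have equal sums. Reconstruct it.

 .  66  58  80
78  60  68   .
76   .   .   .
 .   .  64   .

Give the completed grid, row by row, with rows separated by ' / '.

The 16 entries sum to 1040, so each line sums to 1040/4 = 260.
From row 1, 260 − (66 + 58 + 80) gives (1,1) = 56.
From row 2, 260 − (78 + 60 + 68) gives (2,4) = 54.
Column 1: 56 + 78 + 76 + ? = 260, so (4,1) = 50.
Using column 3: 58 + 68 + 64 + ? → (3,3) = 260 − 190 = 70.
Main diagonal must total 260; the given cells sum to 186, so (4,4) = 74.
The remaining cell in anti-diagonal is (3,2) = 260 − 198 = 62.
Row 3 must total 260; the given cells sum to 208, so (3,4) = 52.
From row 4, 260 − (50 + 64 + 74) gives (4,2) = 72.

56 66 58 80 / 78 60 68 54 / 76 62 70 52 / 50 72 64 74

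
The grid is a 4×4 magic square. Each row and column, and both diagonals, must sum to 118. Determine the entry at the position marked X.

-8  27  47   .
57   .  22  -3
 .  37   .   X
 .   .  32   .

2

Row 1 must total 118; the given cells sum to 66, so (1,4) = 52.
Row 2 must total 118; the given cells sum to 76, so (2,2) = 42.
Column 2 needs 118; the known cells sum to 106, so (4,2) = 12.
The remaining cell in column 3 is (3,3) = 118 − 101 = 17.
The remaining cell in main diagonal is (4,4) = 118 − 51 = 67.
Anti-diagonal needs 118; the known cells sum to 111, so (4,1) = 7.
Column 1 needs 118; the known cells sum to 56, so (3,1) = 62.
Column 4 must total 118; the given cells sum to 116, so (3,4) = 2.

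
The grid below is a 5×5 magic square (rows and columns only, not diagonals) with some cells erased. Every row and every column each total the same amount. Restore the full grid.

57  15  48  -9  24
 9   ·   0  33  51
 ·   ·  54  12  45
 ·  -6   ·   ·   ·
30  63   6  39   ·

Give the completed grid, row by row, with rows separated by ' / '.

Row 1 is already complete: 57 + 15 + 48 + -9 + 24 = 135, so that is the magic constant.
Using row 2: 9 + 0 + 33 + 51 + ? → (2,2) = 135 − 93 = 42.
The remaining cell in row 5 is (5,5) = 135 − 138 = -3.
From column 2, 135 − (15 + 42 + (-6) + 63) gives (3,2) = 21.
Column 3 needs 135; the known cells sum to 108, so (4,3) = 27.
The remaining cell in column 4 is (4,4) = 135 − 75 = 60.
Column 5 needs 135; the known cells sum to 117, so (4,5) = 18.
Row 3: 21 + 54 + 12 + 45 + ? = 135, so (3,1) = 3.
The remaining cell in row 4 is (4,1) = 135 − 99 = 36.

57 15 48 -9 24 / 9 42 0 33 51 / 3 21 54 12 45 / 36 -6 27 60 18 / 30 63 6 39 -3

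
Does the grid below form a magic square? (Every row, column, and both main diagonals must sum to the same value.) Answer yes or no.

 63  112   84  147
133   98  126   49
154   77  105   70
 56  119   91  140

Row 1: 63 + 112 + 84 + 147 = 406.
Row 2: 133 + 98 + 126 + 49 = 406.
Row 3: 154 + 77 + 105 + 70 = 406.
Row 4: 56 + 119 + 91 + 140 = 406.
Column 1: 63 + 133 + 154 + 56 = 406.
Column 2: 112 + 98 + 77 + 119 = 406.
Column 3: 84 + 126 + 105 + 91 = 406.
Column 4: 147 + 49 + 70 + 140 = 406.
Main diagonal: 63 + 98 + 105 + 140 = 406.
Anti-diagonal: 147 + 126 + 77 + 56 = 406.
All lines sum to 406.

Yes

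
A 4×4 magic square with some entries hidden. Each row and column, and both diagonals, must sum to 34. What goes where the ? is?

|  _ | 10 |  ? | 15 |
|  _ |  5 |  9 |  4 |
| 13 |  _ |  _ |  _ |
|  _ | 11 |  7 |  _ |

Row 2 must total 34; the given cells sum to 18, so (2,1) = 16.
The remaining cell in column 2 is (3,2) = 34 − 26 = 8.
Using anti-diagonal: 15 + 9 + 8 + ? → (4,1) = 34 − 32 = 2.
Row 4 must total 34; the given cells sum to 20, so (4,4) = 14.
Using column 1: 16 + 13 + 2 + ? → (1,1) = 34 − 31 = 3.
Using column 4: 15 + 4 + 14 + ? → (3,4) = 34 − 33 = 1.
Main diagonal needs 34; the known cells sum to 22, so (3,3) = 12.
Row 1 needs 34; the known cells sum to 28, so (1,3) = 6.

6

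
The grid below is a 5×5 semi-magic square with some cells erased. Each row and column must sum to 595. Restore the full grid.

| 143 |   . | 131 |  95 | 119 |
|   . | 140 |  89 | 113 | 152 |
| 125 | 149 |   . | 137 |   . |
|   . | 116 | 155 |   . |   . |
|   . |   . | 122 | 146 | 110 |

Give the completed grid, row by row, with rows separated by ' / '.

143 107 131 95 119 / 101 140 89 113 152 / 125 149 98 137 86 / 92 116 155 104 128 / 134 83 122 146 110

Row 1 must total 595; the given cells sum to 488, so (1,2) = 107.
Row 2: 140 + 89 + 113 + 152 + ? = 595, so (2,1) = 101.
The remaining cell in column 2 is (5,2) = 595 − 512 = 83.
Using column 3: 131 + 89 + 155 + 122 + ? → (3,3) = 595 − 497 = 98.
The remaining cell in column 4 is (4,4) = 595 − 491 = 104.
From row 3, 595 − (125 + 149 + 98 + 137) gives (3,5) = 86.
From row 5, 595 − (83 + 122 + 146 + 110) gives (5,1) = 134.
The remaining cell in column 1 is (4,1) = 595 − 503 = 92.
Using column 5: 119 + 152 + 86 + 110 + ? → (4,5) = 595 − 467 = 128.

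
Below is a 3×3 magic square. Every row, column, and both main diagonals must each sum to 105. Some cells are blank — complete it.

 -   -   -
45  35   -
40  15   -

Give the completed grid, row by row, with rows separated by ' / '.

The remaining cell in row 2 is (2,3) = 105 − 80 = 25.
Using row 3: 40 + 15 + ? → (3,3) = 105 − 55 = 50.
From column 1, 105 − (45 + 40) gives (1,1) = 20.
The remaining cell in column 2 is (1,2) = 105 − 50 = 55.
Using column 3: 25 + 50 + ? → (1,3) = 105 − 75 = 30.

20 55 30 / 45 35 25 / 40 15 50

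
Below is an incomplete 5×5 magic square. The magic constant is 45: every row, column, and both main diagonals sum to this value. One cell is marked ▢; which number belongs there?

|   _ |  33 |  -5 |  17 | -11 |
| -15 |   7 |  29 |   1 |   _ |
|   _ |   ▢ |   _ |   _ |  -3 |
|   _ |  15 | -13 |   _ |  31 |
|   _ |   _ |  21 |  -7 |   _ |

-9

Row 1 needs 45; the known cells sum to 34, so (1,1) = 11.
Using row 2: -15 + 7 + 29 + 1 + ? → (2,5) = 45 − 22 = 23.
From column 3, 45 − (-5 + 29 + (-13) + 21) gives (3,3) = 13.
Column 5: -11 + 23 + (-3) + 31 + ? = 45, so (5,5) = 5.
From main diagonal, 45 − (11 + 7 + 13 + 5) gives (4,4) = 9.
The remaining cell in anti-diagonal is (5,1) = 45 − 18 = 27.
Row 4: 15 + (-13) + 9 + 31 + ? = 45, so (4,1) = 3.
From row 5, 45 − (27 + 21 + (-7) + 5) gives (5,2) = -1.
Column 1 must total 45; the given cells sum to 26, so (3,1) = 19.
Using column 2: 33 + 7 + 15 + (-1) + ? → (3,2) = 45 − 54 = -9.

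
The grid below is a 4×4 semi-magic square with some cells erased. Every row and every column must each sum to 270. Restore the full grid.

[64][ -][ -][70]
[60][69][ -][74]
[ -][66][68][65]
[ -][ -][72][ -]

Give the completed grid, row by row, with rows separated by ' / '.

Row 2 needs 270; the known cells sum to 203, so (2,3) = 67.
Row 3 needs 270; the known cells sum to 199, so (3,1) = 71.
Column 1 needs 270; the known cells sum to 195, so (4,1) = 75.
Column 3: 67 + 68 + 72 + ? = 270, so (1,3) = 63.
Column 4: 70 + 74 + 65 + ? = 270, so (4,4) = 61.
From row 1, 270 − (64 + 63 + 70) gives (1,2) = 73.
From row 4, 270 − (75 + 72 + 61) gives (4,2) = 62.

64 73 63 70 / 60 69 67 74 / 71 66 68 65 / 75 62 72 61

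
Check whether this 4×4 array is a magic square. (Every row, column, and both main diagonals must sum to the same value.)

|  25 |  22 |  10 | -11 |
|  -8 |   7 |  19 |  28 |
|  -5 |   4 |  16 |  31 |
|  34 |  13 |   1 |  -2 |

Yes

Row 1: 25 + 22 + 10 + (-11) = 46.
Row 2: -8 + 7 + 19 + 28 = 46.
Row 3: -5 + 4 + 16 + 31 = 46.
Row 4: 34 + 13 + 1 + (-2) = 46.
Column 1: 25 + (-8) + (-5) + 34 = 46.
Column 2: 22 + 7 + 4 + 13 = 46.
Column 3: 10 + 19 + 16 + 1 = 46.
Column 4: -11 + 28 + 31 + (-2) = 46.
Main diagonal: 25 + 7 + 16 + (-2) = 46.
Anti-diagonal: -11 + 19 + 4 + 34 = 46.
All lines sum to 46.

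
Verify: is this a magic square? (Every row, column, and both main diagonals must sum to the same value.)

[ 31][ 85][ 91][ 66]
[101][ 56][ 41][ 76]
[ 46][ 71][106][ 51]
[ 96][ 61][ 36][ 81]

Row 1: 31 + 85 + 91 + 66 = 273.
Row 2: 101 + 56 + 41 + 76 = 274.
Row 3: 46 + 71 + 106 + 51 = 274.
Row 4: 96 + 61 + 36 + 81 = 274.
Column 1: 31 + 101 + 46 + 96 = 274.
Column 2: 85 + 56 + 71 + 61 = 273.
Column 3: 91 + 41 + 106 + 36 = 274.
Column 4: 66 + 76 + 51 + 81 = 274.
Main diagonal: 31 + 56 + 106 + 81 = 274.
Anti-diagonal: 66 + 41 + 71 + 96 = 274.

No — row 1 sums to 273 but row 3 sums to 274.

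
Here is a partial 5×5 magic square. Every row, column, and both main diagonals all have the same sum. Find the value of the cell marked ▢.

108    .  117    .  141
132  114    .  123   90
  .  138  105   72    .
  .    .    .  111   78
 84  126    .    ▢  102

135

Main diagonal is complete and sums to 540; that is the magic constant.
Row 2 must total 540; the given cells sum to 459, so (2,3) = 81.
Column 5: 141 + 90 + 78 + 102 + ? = 540, so (3,5) = 129.
Using anti-diagonal: 141 + 123 + 105 + 84 + ? → (4,2) = 540 − 453 = 87.
The remaining cell in row 3 is (3,1) = 540 − 444 = 96.
The remaining cell in column 1 is (4,1) = 540 − 420 = 120.
From column 2, 540 − (114 + 138 + 87 + 126) gives (1,2) = 75.
Using row 1: 108 + 75 + 117 + 141 + ? → (1,4) = 540 − 441 = 99.
From row 4, 540 − (120 + 87 + 111 + 78) gives (4,3) = 144.
Column 3 must total 540; the given cells sum to 447, so (5,3) = 93.
The remaining cell in column 4 is (5,4) = 540 − 405 = 135.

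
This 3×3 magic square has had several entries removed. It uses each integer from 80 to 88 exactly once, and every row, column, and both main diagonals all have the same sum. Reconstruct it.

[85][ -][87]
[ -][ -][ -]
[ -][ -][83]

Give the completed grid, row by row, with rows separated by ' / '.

85 80 87 / 86 84 82 / 81 88 83

The entries are 80 through 88, which sum to 756, so each line sums to 756/3 = 252.
Row 1 must total 252; the given cells sum to 172, so (1,2) = 80.
Column 3 must total 252; the given cells sum to 170, so (2,3) = 82.
The remaining cell in main diagonal is (2,2) = 252 − 168 = 84.
Using anti-diagonal: 87 + 84 + ? → (3,1) = 252 − 171 = 81.
Row 2 must total 252; the given cells sum to 166, so (2,1) = 86.
Row 3 needs 252; the known cells sum to 164, so (3,2) = 88.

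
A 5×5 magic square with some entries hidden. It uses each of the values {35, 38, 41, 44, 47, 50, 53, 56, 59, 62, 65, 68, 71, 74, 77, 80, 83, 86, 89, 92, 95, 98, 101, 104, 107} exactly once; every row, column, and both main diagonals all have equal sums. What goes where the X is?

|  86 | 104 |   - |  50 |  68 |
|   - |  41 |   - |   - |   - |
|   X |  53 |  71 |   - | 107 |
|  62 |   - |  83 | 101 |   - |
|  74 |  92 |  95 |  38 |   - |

The 25 entries sum to 1775, so each line sums to 1775/5 = 355.
Using row 1: 86 + 104 + 50 + 68 + ? → (1,3) = 355 − 308 = 47.
Row 5 needs 355; the known cells sum to 299, so (5,5) = 56.
The remaining cell in column 2 is (4,2) = 355 − 290 = 65.
Column 3 needs 355; the known cells sum to 296, so (2,3) = 59.
Anti-diagonal needs 355; the known cells sum to 278, so (2,4) = 77.
From row 4, 355 − (62 + 65 + 83 + 101) gives (4,5) = 44.
The remaining cell in column 4 is (3,4) = 355 − 266 = 89.
The remaining cell in column 5 is (2,5) = 355 − 275 = 80.
The remaining cell in row 2 is (2,1) = 355 − 257 = 98.
The remaining cell in row 3 is (3,1) = 355 − 320 = 35.

35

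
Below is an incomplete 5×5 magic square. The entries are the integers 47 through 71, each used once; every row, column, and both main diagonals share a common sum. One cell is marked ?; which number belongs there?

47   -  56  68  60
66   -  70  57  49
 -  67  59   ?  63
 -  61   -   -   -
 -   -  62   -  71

The entries are 47 through 71, which sum to 1475, so each line sums to 1475/5 = 295.
Row 1 must total 295; the given cells sum to 231, so (1,2) = 64.
Row 2 needs 295; the known cells sum to 242, so (2,2) = 53.
Using column 2: 64 + 53 + 67 + 61 + ? → (5,2) = 295 − 245 = 50.
Using column 3: 56 + 70 + 59 + 62 + ? → (4,3) = 295 − 247 = 48.
The remaining cell in column 5 is (4,5) = 295 − 243 = 52.
Main diagonal needs 295; the known cells sum to 230, so (4,4) = 65.
Anti-diagonal needs 295; the known cells sum to 237, so (5,1) = 58.
The remaining cell in row 4 is (4,1) = 295 − 226 = 69.
The remaining cell in row 5 is (5,4) = 295 − 241 = 54.
Column 1 needs 295; the known cells sum to 240, so (3,1) = 55.
Using column 4: 68 + 57 + 65 + 54 + ? → (3,4) = 295 − 244 = 51.

51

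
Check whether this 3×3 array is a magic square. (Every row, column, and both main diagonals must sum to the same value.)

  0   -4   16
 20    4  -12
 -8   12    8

Yes

Row 1: 0 + (-4) + 16 = 12.
Row 2: 20 + 4 + (-12) = 12.
Row 3: -8 + 12 + 8 = 12.
Column 1: 0 + 20 + (-8) = 12.
Column 2: -4 + 4 + 12 = 12.
Column 3: 16 + (-12) + 8 = 12.
Main diagonal: 0 + 4 + 8 = 12.
Anti-diagonal: 16 + 4 + (-8) = 12.
All lines sum to 12.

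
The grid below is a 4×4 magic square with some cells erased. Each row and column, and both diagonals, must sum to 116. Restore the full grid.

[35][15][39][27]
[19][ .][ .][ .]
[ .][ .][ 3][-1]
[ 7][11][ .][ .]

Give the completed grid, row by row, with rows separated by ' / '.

From column 1, 116 − (35 + 19 + 7) gives (3,1) = 55.
Using row 3: 55 + 3 + (-1) + ? → (3,2) = 116 − 57 = 59.
The remaining cell in column 2 is (2,2) = 116 − 85 = 31.
From main diagonal, 116 − (35 + 31 + 3) gives (4,4) = 47.
From anti-diagonal, 116 − (27 + 59 + 7) gives (2,3) = 23.
Row 2: 19 + 31 + 23 + ? = 116, so (2,4) = 43.
From row 4, 116 − (7 + 11 + 47) gives (4,3) = 51.

35 15 39 27 / 19 31 23 43 / 55 59 3 -1 / 7 11 51 47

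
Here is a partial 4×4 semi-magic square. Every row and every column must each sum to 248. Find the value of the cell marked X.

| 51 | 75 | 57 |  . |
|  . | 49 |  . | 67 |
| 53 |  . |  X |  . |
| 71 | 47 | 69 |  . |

Row 1 must total 248; the given cells sum to 183, so (1,4) = 65.
Row 4: 71 + 47 + 69 + ? = 248, so (4,4) = 61.
The remaining cell in column 1 is (2,1) = 248 − 175 = 73.
Column 2: 75 + 49 + 47 + ? = 248, so (3,2) = 77.
Column 4 needs 248; the known cells sum to 193, so (3,4) = 55.
Row 2: 73 + 49 + 67 + ? = 248, so (2,3) = 59.
The remaining cell in row 3 is (3,3) = 248 − 185 = 63.

63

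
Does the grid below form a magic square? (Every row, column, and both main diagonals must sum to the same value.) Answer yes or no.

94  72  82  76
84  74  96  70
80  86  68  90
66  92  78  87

Row 1: 94 + 72 + 82 + 76 = 324.
Row 2: 84 + 74 + 96 + 70 = 324.
Row 3: 80 + 86 + 68 + 90 = 324.
Row 4: 66 + 92 + 78 + 87 = 323.
Column 1: 94 + 84 + 80 + 66 = 324.
Column 2: 72 + 74 + 86 + 92 = 324.
Column 3: 82 + 96 + 68 + 78 = 324.
Column 4: 76 + 70 + 90 + 87 = 323.
Main diagonal: 94 + 74 + 68 + 87 = 323.
Anti-diagonal: 76 + 96 + 86 + 66 = 324.

No — column 4 sums to 323 but column 3 sums to 324.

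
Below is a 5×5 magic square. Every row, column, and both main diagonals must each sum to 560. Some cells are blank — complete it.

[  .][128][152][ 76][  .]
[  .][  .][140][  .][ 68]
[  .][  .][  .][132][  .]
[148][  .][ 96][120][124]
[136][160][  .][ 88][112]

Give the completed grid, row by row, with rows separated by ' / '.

104 128 152 76 100 / 92 116 140 144 68 / 80 84 108 132 156 / 148 72 96 120 124 / 136 160 64 88 112

Row 4: 148 + 96 + 120 + 124 + ? = 560, so (4,2) = 72.
Using row 5: 136 + 160 + 88 + 112 + ? → (5,3) = 560 − 496 = 64.
Column 3: 152 + 140 + 96 + 64 + ? = 560, so (3,3) = 108.
Column 4: 76 + 132 + 120 + 88 + ? = 560, so (2,4) = 144.
Anti-diagonal needs 560; the known cells sum to 460, so (1,5) = 100.
Row 1: 128 + 152 + 76 + 100 + ? = 560, so (1,1) = 104.
Column 5 must total 560; the given cells sum to 404, so (3,5) = 156.
Using main diagonal: 104 + 108 + 120 + 112 + ? → (2,2) = 560 − 444 = 116.
Row 2: 116 + 140 + 144 + 68 + ? = 560, so (2,1) = 92.
Using column 1: 104 + 92 + 148 + 136 + ? → (3,1) = 560 − 480 = 80.
From column 2, 560 − (128 + 116 + 72 + 160) gives (3,2) = 84.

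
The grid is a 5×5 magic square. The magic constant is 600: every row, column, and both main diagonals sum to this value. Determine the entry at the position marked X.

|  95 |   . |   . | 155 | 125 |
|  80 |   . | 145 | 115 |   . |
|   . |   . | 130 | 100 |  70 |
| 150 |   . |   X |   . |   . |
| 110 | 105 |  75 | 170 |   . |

The remaining cell in row 5 is (5,5) = 600 − 460 = 140.
From column 1, 600 − (95 + 80 + 150 + 110) gives (3,1) = 165.
Column 4 needs 600; the known cells sum to 540, so (4,4) = 60.
Using main diagonal: 95 + 130 + 60 + 140 + ? → (2,2) = 600 − 425 = 175.
Anti-diagonal must total 600; the given cells sum to 480, so (4,2) = 120.
Row 2 must total 600; the given cells sum to 515, so (2,5) = 85.
From row 3, 600 − (165 + 130 + 100 + 70) gives (3,2) = 135.
Column 2: 175 + 135 + 120 + 105 + ? = 600, so (1,2) = 65.
Column 5 needs 600; the known cells sum to 420, so (4,5) = 180.
Row 1: 95 + 65 + 155 + 125 + ? = 600, so (1,3) = 160.
Row 4 must total 600; the given cells sum to 510, so (4,3) = 90.

90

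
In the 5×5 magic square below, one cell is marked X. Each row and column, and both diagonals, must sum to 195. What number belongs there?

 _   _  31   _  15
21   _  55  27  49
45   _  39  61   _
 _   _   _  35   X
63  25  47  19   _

Row 2: 21 + 55 + 27 + 49 + ? = 195, so (2,2) = 43.
Using row 5: 63 + 25 + 47 + 19 + ? → (5,5) = 195 − 154 = 41.
Column 3 needs 195; the known cells sum to 172, so (4,3) = 23.
Column 4 needs 195; the known cells sum to 142, so (1,4) = 53.
Main diagonal: 43 + 39 + 35 + 41 + ? = 195, so (1,1) = 37.
Anti-diagonal must total 195; the given cells sum to 144, so (4,2) = 51.
Using row 1: 37 + 31 + 53 + 15 + ? → (1,2) = 195 − 136 = 59.
From column 1, 195 − (37 + 21 + 45 + 63) gives (4,1) = 29.
Using column 2: 59 + 43 + 51 + 25 + ? → (3,2) = 195 − 178 = 17.
Row 3 needs 195; the known cells sum to 162, so (3,5) = 33.
Row 4 needs 195; the known cells sum to 138, so (4,5) = 57.

57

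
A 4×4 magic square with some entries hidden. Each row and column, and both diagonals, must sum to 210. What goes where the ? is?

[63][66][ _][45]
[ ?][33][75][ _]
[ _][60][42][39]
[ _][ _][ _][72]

48

Row 1: 63 + 66 + 45 + ? = 210, so (1,3) = 36.
Using row 3: 60 + 42 + 39 + ? → (3,1) = 210 − 141 = 69.
Using column 2: 66 + 33 + 60 + ? → (4,2) = 210 − 159 = 51.
The remaining cell in column 3 is (4,3) = 210 − 153 = 57.
Using column 4: 45 + 39 + 72 + ? → (2,4) = 210 − 156 = 54.
Anti-diagonal must total 210; the given cells sum to 180, so (4,1) = 30.
Row 2 must total 210; the given cells sum to 162, so (2,1) = 48.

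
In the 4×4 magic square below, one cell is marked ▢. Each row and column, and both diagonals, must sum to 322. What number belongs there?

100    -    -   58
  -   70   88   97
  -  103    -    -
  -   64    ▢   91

Row 2: 70 + 88 + 97 + ? = 322, so (2,1) = 67.
From column 2, 322 − (70 + 103 + 64) gives (1,2) = 85.
Column 4 must total 322; the given cells sum to 246, so (3,4) = 76.
From main diagonal, 322 − (100 + 70 + 91) gives (3,3) = 61.
Anti-diagonal: 58 + 88 + 103 + ? = 322, so (4,1) = 73.
Using row 1: 100 + 85 + 58 + ? → (1,3) = 322 − 243 = 79.
From row 3, 322 − (103 + 61 + 76) gives (3,1) = 82.
Row 4: 73 + 64 + 91 + ? = 322, so (4,3) = 94.

94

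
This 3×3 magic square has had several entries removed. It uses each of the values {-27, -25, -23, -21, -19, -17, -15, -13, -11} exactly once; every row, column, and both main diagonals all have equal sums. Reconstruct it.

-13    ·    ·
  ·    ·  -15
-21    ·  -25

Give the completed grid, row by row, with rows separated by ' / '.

-13 -27 -17 / -23 -19 -15 / -21 -11 -25

The 9 entries sum to -171, so each line sums to -171/3 = -57.
Row 3 needs -57; the known cells sum to -46, so (3,2) = -11.
Column 1 must total -57; the given cells sum to -34, so (2,1) = -23.
Column 3 needs -57; the known cells sum to -40, so (1,3) = -17.
The remaining cell in main diagonal is (2,2) = -57 − (-38) = -19.
Row 1 needs -57; the known cells sum to -30, so (1,2) = -27.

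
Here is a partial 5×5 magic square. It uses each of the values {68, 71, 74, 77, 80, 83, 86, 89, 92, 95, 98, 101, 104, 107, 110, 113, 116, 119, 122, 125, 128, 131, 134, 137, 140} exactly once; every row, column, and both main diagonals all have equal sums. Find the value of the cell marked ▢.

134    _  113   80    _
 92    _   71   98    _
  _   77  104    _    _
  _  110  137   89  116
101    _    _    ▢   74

The 25 entries sum to 2600, so each line sums to 2600/5 = 520.
From row 4, 520 − (110 + 137 + 89 + 116) gives (4,1) = 68.
Using column 1: 134 + 92 + 68 + 101 + ? → (3,1) = 520 − 395 = 125.
Column 3: 113 + 71 + 104 + 137 + ? = 520, so (5,3) = 95.
From main diagonal, 520 − (134 + 104 + 89 + 74) gives (2,2) = 119.
Anti-diagonal: 98 + 104 + 110 + 101 + ? = 520, so (1,5) = 107.
From row 1, 520 − (134 + 113 + 80 + 107) gives (1,2) = 86.
From row 2, 520 − (92 + 119 + 71 + 98) gives (2,5) = 140.
From column 2, 520 − (86 + 119 + 77 + 110) gives (5,2) = 128.
From column 5, 520 − (107 + 140 + 116 + 74) gives (3,5) = 83.
The remaining cell in row 3 is (3,4) = 520 − 389 = 131.
Using row 5: 101 + 128 + 95 + 74 + ? → (5,4) = 520 − 398 = 122.

122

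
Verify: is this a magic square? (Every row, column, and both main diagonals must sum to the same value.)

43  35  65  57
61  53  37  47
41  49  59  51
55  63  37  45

No — row 2 sums to 198 but row 3 sums to 200.

Row 1: 43 + 35 + 65 + 57 = 200.
Row 2: 61 + 53 + 37 + 47 = 198.
Row 3: 41 + 49 + 59 + 51 = 200.
Row 4: 55 + 63 + 37 + 45 = 200.
Column 1: 43 + 61 + 41 + 55 = 200.
Column 2: 35 + 53 + 49 + 63 = 200.
Column 3: 65 + 37 + 59 + 37 = 198.
Column 4: 57 + 47 + 51 + 45 = 200.
Main diagonal: 43 + 53 + 59 + 45 = 200.
Anti-diagonal: 57 + 37 + 49 + 55 = 198.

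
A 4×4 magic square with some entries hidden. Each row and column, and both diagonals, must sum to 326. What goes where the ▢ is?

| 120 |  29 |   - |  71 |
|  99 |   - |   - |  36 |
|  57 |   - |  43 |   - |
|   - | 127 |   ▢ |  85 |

Row 1 needs 326; the known cells sum to 220, so (1,3) = 106.
The remaining cell in column 1 is (4,1) = 326 − 276 = 50.
Column 4 must total 326; the given cells sum to 192, so (3,4) = 134.
Using main diagonal: 120 + 43 + 85 + ? → (2,2) = 326 − 248 = 78.
Row 2 needs 326; the known cells sum to 213, so (2,3) = 113.
Row 3: 57 + 43 + 134 + ? = 326, so (3,2) = 92.
Using row 4: 50 + 127 + 85 + ? → (4,3) = 326 − 262 = 64.

64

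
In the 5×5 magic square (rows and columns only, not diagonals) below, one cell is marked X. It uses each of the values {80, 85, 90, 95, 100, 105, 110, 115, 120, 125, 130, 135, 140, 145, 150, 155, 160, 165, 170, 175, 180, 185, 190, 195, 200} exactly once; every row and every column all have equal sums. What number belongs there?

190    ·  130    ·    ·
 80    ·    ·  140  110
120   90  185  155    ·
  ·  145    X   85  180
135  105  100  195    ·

115

The 25 entries sum to 3500, so each line sums to 3500/5 = 700.
Using row 3: 120 + 90 + 185 + 155 + ? → (3,5) = 700 − 550 = 150.
Row 5 needs 700; the known cells sum to 535, so (5,5) = 165.
Column 1: 190 + 80 + 120 + 135 + ? = 700, so (4,1) = 175.
Column 4 needs 700; the known cells sum to 575, so (1,4) = 125.
Column 5 needs 700; the known cells sum to 605, so (1,5) = 95.
From row 1, 700 − (190 + 130 + 125 + 95) gives (1,2) = 160.
Row 4: 175 + 145 + 85 + 180 + ? = 700, so (4,3) = 115.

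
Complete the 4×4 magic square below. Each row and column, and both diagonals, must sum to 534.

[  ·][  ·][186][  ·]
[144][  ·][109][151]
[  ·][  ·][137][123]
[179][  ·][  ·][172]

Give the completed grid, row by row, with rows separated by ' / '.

95 165 186 88 / 144 130 109 151 / 116 158 137 123 / 179 81 102 172

Row 2 needs 534; the known cells sum to 404, so (2,2) = 130.
The remaining cell in column 3 is (4,3) = 534 − 432 = 102.
Column 4: 151 + 123 + 172 + ? = 534, so (1,4) = 88.
The remaining cell in main diagonal is (1,1) = 534 − 439 = 95.
Anti-diagonal needs 534; the known cells sum to 376, so (3,2) = 158.
Row 1: 95 + 186 + 88 + ? = 534, so (1,2) = 165.
Row 3 needs 534; the known cells sum to 418, so (3,1) = 116.
Row 4 must total 534; the given cells sum to 453, so (4,2) = 81.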